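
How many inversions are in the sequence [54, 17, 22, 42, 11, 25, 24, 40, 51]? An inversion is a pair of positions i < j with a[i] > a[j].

There are 15 inversions.

Sweep left to right; for each value list the smaller values that follow it:
54: 8
17: 1
22: 1
42: 4
11: 0
25: 1
24: 0
40: 0
51: 0
Sum: 8 + 1 + 1 + 4 + 0 + 1 + 0 + 0 + 0 = 15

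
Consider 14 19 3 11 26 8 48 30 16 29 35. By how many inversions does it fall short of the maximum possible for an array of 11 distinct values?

39 inversions short

Maximum inversions for 11 distinct elements is C(11, 2) = 11·10/2 = 55.
Current inversions — for each element, count later smaller elements:
14: 3
19: 4
3: 0
11: 1
26: 2
8: 0
48: 4
30: 2
16: 0
29: 0
35: 0
Current total: 3 + 4 + 0 + 1 + 2 + 0 + 4 + 2 + 0 + 0 + 0 = 16
Shortfall: 55 − 16 = 39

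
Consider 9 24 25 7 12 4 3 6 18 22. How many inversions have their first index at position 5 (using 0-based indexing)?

The element at index 5 is 4.
Elements after it: 3, 6, 18, 22
Those smaller than 4: 3

1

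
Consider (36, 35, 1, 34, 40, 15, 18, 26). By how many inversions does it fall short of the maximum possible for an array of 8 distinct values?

11 inversions short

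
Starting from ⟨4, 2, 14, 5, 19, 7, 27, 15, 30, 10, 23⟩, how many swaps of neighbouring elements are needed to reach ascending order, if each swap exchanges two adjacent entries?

There are 13 adjacent swaps.

Each adjacent swap fixes exactly one inversion, so the minimum swap count equals the number of inversions.
Count inversions — for each element, later elements that are smaller:
4: 2 → 1
2: none → 0
14: 5, 7, 10 → 3
5: none → 0
19: 7, 15, 10 → 3
7: none → 0
27: 15, 10, 23 → 3
15: 10 → 1
30: 10, 23 → 2
10: none → 0
23: none → 0
Total inversions: 1 + 0 + 3 + 0 + 3 + 0 + 3 + 1 + 2 + 0 + 0 = 13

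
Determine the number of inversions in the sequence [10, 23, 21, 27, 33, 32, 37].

Sweep left to right; for each value list the smaller values that follow it:
10 → none → 0
23 → 21 → 1
21 → none → 0
27 → none → 0
33 → 32 → 1
32 → none → 0
37 → none → 0
Sum: 0 + 1 + 0 + 0 + 1 + 0 + 0 = 2

2 inversions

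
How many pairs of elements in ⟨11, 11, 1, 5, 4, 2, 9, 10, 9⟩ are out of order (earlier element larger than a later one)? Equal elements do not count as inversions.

18 out-of-order pairs

For each element, count later entries that are smaller:
11: 7
11: 7
1: 0
5: 2
4: 1
2: 0
9: 0
10: 1
9: 0
Sum: 7 + 7 + 0 + 2 + 1 + 0 + 0 + 1 + 0 = 18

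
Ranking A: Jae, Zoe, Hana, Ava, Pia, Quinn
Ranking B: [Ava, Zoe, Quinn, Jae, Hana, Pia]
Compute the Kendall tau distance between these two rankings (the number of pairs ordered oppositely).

Assign each item its position (1..6) in the first ordering, then rewrite the second ordering as that position sequence:
positions: Jae→1, Zoe→2, Hana→3, Ava→4, Pia→5, Quinn→6
second ordering as positions: [4, 2, 6, 1, 3, 5]
Discordant pairs = inversions in this position sequence.
4: 2, 1, 3 → 3
2: 1 → 1
6: 1, 3, 5 → 3
1: 0
3: 0
5: 0
Total: 3 + 1 + 3 + 0 + 0 + 0 = 7

7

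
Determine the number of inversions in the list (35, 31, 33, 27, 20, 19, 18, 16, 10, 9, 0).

For each element, count later entries that are smaller:
35: 10
31: 8
33: 8
27: 7
20: 6
19: 5
18: 4
16: 3
10: 2
9: 1
0: 0
Sum: 10 + 8 + 8 + 7 + 6 + 5 + 4 + 3 + 2 + 1 + 0 = 54

54 inversions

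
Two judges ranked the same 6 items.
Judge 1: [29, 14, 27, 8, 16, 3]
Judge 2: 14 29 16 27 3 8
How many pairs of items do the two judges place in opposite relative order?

Assign each item its position (1..6) in the first ordering, then rewrite the second ordering as that position sequence:
positions: 29→1, 14→2, 27→3, 8→4, 16→5, 3→6
second ordering as positions: [2, 1, 5, 3, 6, 4]
Discordant pairs = inversions in this position sequence.
2: 1 → 1
1: 0
5: 3, 4 → 2
3: 0
6: 4 → 1
4: 0
Total: 1 + 0 + 2 + 0 + 1 + 0 = 4

4 discordant pairs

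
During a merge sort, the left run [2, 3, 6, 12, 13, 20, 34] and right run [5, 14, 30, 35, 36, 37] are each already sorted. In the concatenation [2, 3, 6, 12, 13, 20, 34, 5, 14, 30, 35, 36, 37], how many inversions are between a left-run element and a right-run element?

Count, for every r in R, how many entries of L exceed r:
r = 5: 6, 12, 13, 20, 34 → 5
r = 14: 20, 34 → 2
r = 30: 34 → 1
r = 35: none → 0
r = 36: none → 0
r = 37: none → 0
Cross-inversions: 5 + 2 + 1 + 0 + 0 + 0 = 8

Split inversions: 8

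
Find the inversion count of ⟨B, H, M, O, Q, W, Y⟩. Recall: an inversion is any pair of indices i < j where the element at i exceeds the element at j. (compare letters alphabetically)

Inversions: 0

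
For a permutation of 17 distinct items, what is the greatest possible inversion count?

136

A reversed (strictly descending) arrangement makes every pair an inversion, giving C(17, 2) inversions.
C(17, 2) = 17·16/2 = 136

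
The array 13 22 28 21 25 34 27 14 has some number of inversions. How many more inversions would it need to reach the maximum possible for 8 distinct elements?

17

Maximum inversions for 8 distinct elements is C(8, 2) = 8·7/2 = 28.
Current inversions — for each element, count later smaller elements:
13: 0
22: 2
28: 4
21: 1
25: 1
34: 2
27: 1
14: 0
Current total: 0 + 2 + 4 + 1 + 1 + 2 + 1 + 0 = 11
Shortfall: 28 − 11 = 17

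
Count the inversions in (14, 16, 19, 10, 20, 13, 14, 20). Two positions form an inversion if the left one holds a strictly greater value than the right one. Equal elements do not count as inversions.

10 out-of-order pairs

For each element, count later entries that are smaller:
14 → 10, 13 → 2
16 → 10, 13, 14 → 3
19 → 10, 13, 14 → 3
10 → none → 0
20 → 13, 14 → 2
13 → none → 0
14 → none → 0
20 → none → 0
Sum: 2 + 3 + 3 + 0 + 2 + 0 + 0 + 0 = 10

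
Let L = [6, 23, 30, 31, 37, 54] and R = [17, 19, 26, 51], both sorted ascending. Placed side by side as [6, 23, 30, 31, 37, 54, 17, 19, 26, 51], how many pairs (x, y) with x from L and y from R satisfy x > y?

Take each right-half value and tally the left-half values above it:
r = 17: 23, 30, 31, 37, 54 → 5
r = 19: 23, 30, 31, 37, 54 → 5
r = 26: 30, 31, 37, 54 → 4
r = 51: 54 → 1
Cross-inversions: 5 + 5 + 4 + 1 = 15

15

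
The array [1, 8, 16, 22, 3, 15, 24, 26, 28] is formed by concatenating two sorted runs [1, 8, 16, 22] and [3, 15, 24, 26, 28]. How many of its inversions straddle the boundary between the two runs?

Count, for every r in R, how many entries of L exceed r:
r = 3: 8, 16, 22 → 3
r = 15: 16, 22 → 2
r = 24: none → 0
r = 26: none → 0
r = 28: none → 0
Cross-inversions: 3 + 2 + 0 + 0 + 0 = 5

5 cross-inversions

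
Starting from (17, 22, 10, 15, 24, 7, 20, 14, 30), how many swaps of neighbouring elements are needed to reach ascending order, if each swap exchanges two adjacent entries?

There are 16 adjacent swaps.

The minimum number of adjacent swaps to sort an array equals its inversion count, since every such swap removes exactly one inversion.
Count inversions — for each element, later elements that are smaller:
17: 10, 15, 7, 14 → 4
22: 10, 15, 7, 20, 14 → 5
10: 7 → 1
15: 7, 14 → 2
24: 7, 20, 14 → 3
7: none → 0
20: 14 → 1
14: none → 0
30: none → 0
Total inversions: 4 + 5 + 1 + 2 + 3 + 0 + 1 + 0 + 0 = 16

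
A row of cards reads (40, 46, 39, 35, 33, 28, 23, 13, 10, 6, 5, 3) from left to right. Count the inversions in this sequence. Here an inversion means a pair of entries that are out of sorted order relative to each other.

65

Sweep left to right; for each value list the smaller values that follow it:
40: 10
46: 10
39: 9
35: 8
33: 7
28: 6
23: 5
13: 4
10: 3
6: 2
5: 1
3: 0
Sum: 10 + 10 + 9 + 8 + 7 + 6 + 5 + 4 + 3 + 2 + 1 + 0 = 65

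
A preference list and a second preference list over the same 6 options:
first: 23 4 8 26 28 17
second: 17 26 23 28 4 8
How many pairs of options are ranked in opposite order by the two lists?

Assign each item its position (1..6) in the first ordering, then rewrite the second ordering as that position sequence:
positions: 23→1, 4→2, 8→3, 26→4, 28→5, 17→6
second ordering as positions: [6, 4, 1, 5, 2, 3]
Discordant pairs = inversions in this position sequence.
6: 4, 1, 5, 2, 3 → 5
4: 1, 2, 3 → 3
1: 0
5: 2, 3 → 2
2: 0
3: 0
Total: 5 + 3 + 0 + 2 + 0 + 0 = 10

10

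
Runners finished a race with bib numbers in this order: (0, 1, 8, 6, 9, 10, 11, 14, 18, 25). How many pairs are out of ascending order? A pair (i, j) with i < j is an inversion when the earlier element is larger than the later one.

For each element, count later entries that are smaller:
0 → none → 0
1 → none → 0
8 → 6 → 1
6 → none → 0
9 → none → 0
10 → none → 0
11 → none → 0
14 → none → 0
18 → none → 0
25 → none → 0
Sum: 0 + 0 + 1 + 0 + 0 + 0 + 0 + 0 + 0 + 0 = 1

1 inversion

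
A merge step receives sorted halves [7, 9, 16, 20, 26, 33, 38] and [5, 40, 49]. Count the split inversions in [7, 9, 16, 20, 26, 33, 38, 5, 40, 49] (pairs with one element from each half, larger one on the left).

7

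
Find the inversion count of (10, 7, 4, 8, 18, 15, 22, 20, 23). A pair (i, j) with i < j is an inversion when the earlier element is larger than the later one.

For each element, count later entries that are smaller:
10 → 7, 4, 8 → 3
7 → 4 → 1
4 → none → 0
8 → none → 0
18 → 15 → 1
15 → none → 0
22 → 20 → 1
20 → none → 0
23 → none → 0
Sum: 3 + 1 + 0 + 0 + 1 + 0 + 1 + 0 + 0 = 6

6 inversions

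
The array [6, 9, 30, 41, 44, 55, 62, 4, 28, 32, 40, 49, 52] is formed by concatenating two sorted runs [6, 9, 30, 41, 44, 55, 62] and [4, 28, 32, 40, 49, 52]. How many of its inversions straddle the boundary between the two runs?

Count, for every r in R, how many entries of L exceed r:
r = 4: 6, 9, 30, 41, 44, 55, 62 → 7
r = 28: 30, 41, 44, 55, 62 → 5
r = 32: 41, 44, 55, 62 → 4
r = 40: 41, 44, 55, 62 → 4
r = 49: 55, 62 → 2
r = 52: 55, 62 → 2
Cross-inversions: 7 + 5 + 4 + 4 + 2 + 2 = 24

24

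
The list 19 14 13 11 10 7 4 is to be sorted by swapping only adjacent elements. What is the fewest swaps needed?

21 adjacent swaps

The minimum number of adjacent swaps to sort an array equals its inversion count, since every such swap removes exactly one inversion.
Count inversions — for each element, later elements that are smaller:
19: 14, 13, 11, 10, 7, 4 → 6
14: 13, 11, 10, 7, 4 → 5
13: 11, 10, 7, 4 → 4
11: 10, 7, 4 → 3
10: 7, 4 → 2
7: 4 → 1
4: none → 0
Total inversions: 6 + 5 + 4 + 3 + 2 + 1 + 0 = 21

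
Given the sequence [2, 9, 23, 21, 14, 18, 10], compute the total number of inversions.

9 inversions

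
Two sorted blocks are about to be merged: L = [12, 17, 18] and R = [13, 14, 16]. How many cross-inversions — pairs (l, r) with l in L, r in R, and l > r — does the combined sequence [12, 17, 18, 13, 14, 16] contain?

Count, for every r in R, how many entries of L exceed r:
r = 13: 17, 18 → 2
r = 14: 17, 18 → 2
r = 16: 17, 18 → 2
Cross-inversions: 2 + 2 + 2 = 6

6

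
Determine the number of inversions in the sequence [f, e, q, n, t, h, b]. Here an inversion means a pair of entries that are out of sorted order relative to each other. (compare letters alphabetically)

11

Element-by-element contributions:
f → e, b → 2
e → b → 1
q → n, h, b → 3
n → h, b → 2
t → h, b → 2
h → b → 1
b → none → 0
Sum: 2 + 1 + 3 + 2 + 2 + 1 + 0 = 11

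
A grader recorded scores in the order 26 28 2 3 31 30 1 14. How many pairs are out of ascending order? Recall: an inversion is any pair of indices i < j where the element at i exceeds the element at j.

15 inversions

Element-by-element contributions:
26 → 2, 3, 1, 14 → 4
28 → 2, 3, 1, 14 → 4
2 → 1 → 1
3 → 1 → 1
31 → 30, 1, 14 → 3
30 → 1, 14 → 2
1 → none → 0
14 → none → 0
Sum: 4 + 4 + 1 + 1 + 3 + 2 + 0 + 0 = 15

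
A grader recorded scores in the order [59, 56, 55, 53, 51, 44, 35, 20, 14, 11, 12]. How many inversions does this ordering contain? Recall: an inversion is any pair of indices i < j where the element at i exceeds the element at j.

54

Count, for each position, how many later elements it exceeds:
59 → 56, 55, 53, 51, 44, 35, 20, 14, 11, 12 → 10
56 → 55, 53, 51, 44, 35, 20, 14, 11, 12 → 9
55 → 53, 51, 44, 35, 20, 14, 11, 12 → 8
53 → 51, 44, 35, 20, 14, 11, 12 → 7
51 → 44, 35, 20, 14, 11, 12 → 6
44 → 35, 20, 14, 11, 12 → 5
35 → 20, 14, 11, 12 → 4
20 → 14, 11, 12 → 3
14 → 11, 12 → 2
11 → none → 0
12 → none → 0
Sum: 10 + 9 + 8 + 7 + 6 + 5 + 4 + 3 + 2 + 0 + 0 = 54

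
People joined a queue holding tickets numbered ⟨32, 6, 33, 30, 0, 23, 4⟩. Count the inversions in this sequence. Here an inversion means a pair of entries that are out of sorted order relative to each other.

15 inversions

Count, for each position, how many later elements it exceeds:
32: 5
6: 2
33: 4
30: 3
0: 0
23: 1
4: 0
Sum: 5 + 2 + 4 + 3 + 0 + 1 + 0 = 15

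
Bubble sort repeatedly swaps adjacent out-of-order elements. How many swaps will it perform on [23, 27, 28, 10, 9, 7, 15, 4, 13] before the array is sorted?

26

Each adjacent swap fixes exactly one inversion, so the minimum swap count equals the number of inversions.
Count inversions — for each element, later elements that are smaller:
23: 10, 9, 7, 15, 4, 13 → 6
27: 10, 9, 7, 15, 4, 13 → 6
28: 10, 9, 7, 15, 4, 13 → 6
10: 9, 7, 4 → 3
9: 7, 4 → 2
7: 4 → 1
15: 4, 13 → 2
4: none → 0
13: none → 0
Total inversions: 6 + 6 + 6 + 3 + 2 + 1 + 2 + 0 + 0 = 26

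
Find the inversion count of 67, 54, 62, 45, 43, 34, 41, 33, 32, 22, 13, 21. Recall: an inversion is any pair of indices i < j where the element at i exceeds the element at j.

63 inversions

For each element, count later entries that are smaller:
67: 11
54: 9
62: 9
45: 8
43: 7
34: 5
41: 5
33: 4
32: 3
22: 2
13: 0
21: 0
Sum: 11 + 9 + 9 + 8 + 7 + 5 + 5 + 4 + 3 + 2 + 0 + 0 = 63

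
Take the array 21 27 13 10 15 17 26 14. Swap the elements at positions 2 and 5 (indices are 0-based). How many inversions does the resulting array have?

Positions 2 and 5 hold 13 and 17; after swapping, the array is [21, 27, 17, 10, 15, 13, 26, 14].
Count, for each position, how many later elements it exceeds:
21: 5
27: 6
17: 4
10: 0
15: 2
13: 0
26: 1
14: 0
Sum: 5 + 6 + 4 + 0 + 2 + 0 + 1 + 0 = 18

18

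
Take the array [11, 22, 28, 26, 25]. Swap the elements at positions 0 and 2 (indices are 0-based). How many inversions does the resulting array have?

6 inversions

Positions 0 and 2 hold 11 and 28; after swapping, the array is [28, 22, 11, 26, 25].
Element-by-element contributions:
28 → 22, 11, 26, 25 → 4
22 → 11 → 1
11 → none → 0
26 → 25 → 1
25 → none → 0
Sum: 4 + 1 + 0 + 1 + 0 = 6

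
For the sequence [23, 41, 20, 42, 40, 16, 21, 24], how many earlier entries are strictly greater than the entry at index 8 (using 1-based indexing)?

The element at index 8 is 24.
Elements before it: 23, 41, 20, 42, 40, 16, 21
Those larger than 24: 41, 42, 40

3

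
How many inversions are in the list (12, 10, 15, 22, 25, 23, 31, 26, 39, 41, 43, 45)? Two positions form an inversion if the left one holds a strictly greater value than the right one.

3 inversions

For each element, count later entries that are smaller:
12 → 10 → 1
10 → none → 0
15 → none → 0
22 → none → 0
25 → 23 → 1
23 → none → 0
31 → 26 → 1
26 → none → 0
39 → none → 0
41 → none → 0
43 → none → 0
45 → none → 0
Sum: 1 + 0 + 0 + 0 + 1 + 0 + 1 + 0 + 0 + 0 + 0 + 0 = 3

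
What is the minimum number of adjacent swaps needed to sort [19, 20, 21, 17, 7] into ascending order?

Minimum adjacent swaps = number of inversions (each swap of adjacent out-of-order elements removes one inversion and no swap can remove more).
Count inversions — for each element, later elements that are smaller:
19: 17, 7 → 2
20: 17, 7 → 2
21: 17, 7 → 2
17: 7 → 1
7: none → 0
Total inversions: 2 + 2 + 2 + 1 + 0 = 7

Swaps: 7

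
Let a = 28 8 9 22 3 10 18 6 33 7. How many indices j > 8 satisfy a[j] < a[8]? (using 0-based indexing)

1 such element

The element at index 8 is 33.
Elements after it: 7
Those smaller than 33: 7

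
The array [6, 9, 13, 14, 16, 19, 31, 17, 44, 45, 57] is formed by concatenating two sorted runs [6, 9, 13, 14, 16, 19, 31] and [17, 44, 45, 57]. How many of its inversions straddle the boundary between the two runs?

Count, for every r in R, how many entries of L exceed r:
r = 17: 19, 31 → 2
r = 44: none → 0
r = 45: none → 0
r = 57: none → 0
Cross-inversions: 2 + 0 + 0 + 0 = 2

2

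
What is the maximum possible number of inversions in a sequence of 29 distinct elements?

There are 406 inversions.

The maximum occurs when the array is in strictly decreasing order: every one of the C(29, 2) pairs is inverted.
C(29, 2) = 29·28/2 = 406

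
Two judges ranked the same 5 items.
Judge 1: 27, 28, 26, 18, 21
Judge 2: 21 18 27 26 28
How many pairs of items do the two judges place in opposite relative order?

8

Assign each item its position (1..5) in the first ordering, then rewrite the second ordering as that position sequence:
positions: 27→1, 28→2, 26→3, 18→4, 21→5
second ordering as positions: [5, 4, 1, 3, 2]
Discordant pairs = inversions in this position sequence.
5: 4, 1, 3, 2 → 4
4: 1, 3, 2 → 3
1: 0
3: 2 → 1
2: 0
Total: 4 + 3 + 0 + 1 + 0 = 8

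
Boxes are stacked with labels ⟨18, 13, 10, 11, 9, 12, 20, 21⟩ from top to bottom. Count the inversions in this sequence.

For each element, count later entries that are smaller:
18: 5
13: 4
10: 1
11: 1
9: 0
12: 0
20: 0
21: 0
Sum: 5 + 4 + 1 + 1 + 0 + 0 + 0 + 0 = 11

11 out-of-order pairs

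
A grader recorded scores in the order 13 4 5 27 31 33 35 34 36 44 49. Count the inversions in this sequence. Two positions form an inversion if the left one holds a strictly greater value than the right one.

Count, for each position, how many later elements it exceeds:
13 → 4, 5 → 2
4 → none → 0
5 → none → 0
27 → none → 0
31 → none → 0
33 → none → 0
35 → 34 → 1
34 → none → 0
36 → none → 0
44 → none → 0
49 → none → 0
Sum: 2 + 0 + 0 + 0 + 0 + 0 + 1 + 0 + 0 + 0 + 0 = 3

3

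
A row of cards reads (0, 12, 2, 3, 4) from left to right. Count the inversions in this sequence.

3 inversions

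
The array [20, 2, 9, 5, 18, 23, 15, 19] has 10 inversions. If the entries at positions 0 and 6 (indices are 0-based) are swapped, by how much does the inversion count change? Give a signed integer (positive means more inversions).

-3

Positions 0 and 6 hold 20 and 15; after swapping, the array is [15, 2, 9, 5, 18, 23, 20, 19].
Element-by-element contributions:
15: 3
2: 0
9: 1
5: 0
18: 0
23: 2
20: 1
19: 0
Sum: 3 + 0 + 1 + 0 + 0 + 2 + 1 + 0 = 7
Change: 7 − 10 = -3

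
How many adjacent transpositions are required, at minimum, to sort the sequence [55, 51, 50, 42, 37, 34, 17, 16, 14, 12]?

45 swaps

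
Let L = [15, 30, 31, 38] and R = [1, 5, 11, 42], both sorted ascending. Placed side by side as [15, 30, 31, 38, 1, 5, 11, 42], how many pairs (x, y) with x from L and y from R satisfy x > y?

Take each right-half value and tally the left-half values above it:
r = 1: 15, 30, 31, 38 → 4
r = 5: 15, 30, 31, 38 → 4
r = 11: 15, 30, 31, 38 → 4
r = 42: none → 0
Cross-inversions: 4 + 4 + 4 + 0 = 12

12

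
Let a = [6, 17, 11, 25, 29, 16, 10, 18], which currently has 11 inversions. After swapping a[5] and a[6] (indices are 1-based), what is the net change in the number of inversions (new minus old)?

-1

Positions 5 and 6 hold 29 and 16; after swapping, the array is [6, 17, 11, 25, 16, 29, 10, 18].
For each element, count later entries that are smaller:
6 → none → 0
17 → 11, 16, 10 → 3
11 → 10 → 1
25 → 16, 10, 18 → 3
16 → 10 → 1
29 → 10, 18 → 2
10 → none → 0
18 → none → 0
Sum: 0 + 3 + 1 + 3 + 1 + 2 + 0 + 0 = 10
Change: 10 − 11 = -1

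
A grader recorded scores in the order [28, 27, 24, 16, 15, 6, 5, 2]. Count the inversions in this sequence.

Element-by-element contributions:
28 → 27, 24, 16, 15, 6, 5, 2 → 7
27 → 24, 16, 15, 6, 5, 2 → 6
24 → 16, 15, 6, 5, 2 → 5
16 → 15, 6, 5, 2 → 4
15 → 6, 5, 2 → 3
6 → 5, 2 → 2
5 → 2 → 1
2 → none → 0
Sum: 7 + 6 + 5 + 4 + 3 + 2 + 1 + 0 = 28

28 inversions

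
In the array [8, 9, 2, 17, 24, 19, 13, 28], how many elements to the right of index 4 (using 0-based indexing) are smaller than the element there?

2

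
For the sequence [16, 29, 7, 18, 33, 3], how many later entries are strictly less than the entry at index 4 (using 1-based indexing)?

1

The element at index 4 is 18.
Elements after it: 33, 3
Those smaller than 18: 3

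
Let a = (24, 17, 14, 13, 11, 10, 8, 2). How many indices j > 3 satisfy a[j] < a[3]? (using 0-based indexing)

4

The element at index 3 is 13.
Elements after it: 11, 10, 8, 2
Those smaller than 13: 11, 10, 8, 2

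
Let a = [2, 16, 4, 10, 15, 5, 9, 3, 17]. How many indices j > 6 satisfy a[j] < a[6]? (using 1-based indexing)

The element at index 6 is 5.
Elements after it: 9, 3, 17
Those smaller than 5: 3

1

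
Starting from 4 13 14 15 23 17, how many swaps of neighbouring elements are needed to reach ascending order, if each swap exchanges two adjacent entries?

Adjacent swaps: 1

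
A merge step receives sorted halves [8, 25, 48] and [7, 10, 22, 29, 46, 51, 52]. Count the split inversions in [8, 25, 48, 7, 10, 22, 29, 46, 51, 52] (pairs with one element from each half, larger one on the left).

For each element r of the right run, count left-run elements greater than r:
r = 7: 8, 25, 48 → 3
r = 10: 25, 48 → 2
r = 22: 25, 48 → 2
r = 29: 48 → 1
r = 46: 48 → 1
r = 51: none → 0
r = 52: none → 0
Cross-inversions: 3 + 2 + 2 + 1 + 1 + 0 + 0 = 9

9 cross-inversions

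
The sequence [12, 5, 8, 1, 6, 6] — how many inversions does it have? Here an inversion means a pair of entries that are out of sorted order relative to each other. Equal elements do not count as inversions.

9

Out-of-order index pairs (1-indexed):
(1,2): 12 > 5
(1,3): 12 > 8
(1,4): 12 > 1
(1,5): 12 > 6
(1,6): 12 > 6
(2,4): 5 > 1
(3,4): 8 > 1
(3,5): 8 > 6
(3,6): 8 > 6
That's 9 pairs.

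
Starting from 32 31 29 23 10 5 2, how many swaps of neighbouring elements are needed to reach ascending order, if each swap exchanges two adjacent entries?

21

Minimum adjacent swaps = number of inversions (each swap of adjacent out-of-order elements removes one inversion and no swap can remove more).
Count inversions — for each element, later elements that are smaller:
32: 31, 29, 23, 10, 5, 2 → 6
31: 29, 23, 10, 5, 2 → 5
29: 23, 10, 5, 2 → 4
23: 10, 5, 2 → 3
10: 5, 2 → 2
5: 2 → 1
2: none → 0
Total inversions: 6 + 5 + 4 + 3 + 2 + 1 + 0 = 21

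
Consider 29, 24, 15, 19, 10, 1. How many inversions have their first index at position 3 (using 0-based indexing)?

2 such elements

The element at index 3 is 19.
Elements after it: 10, 1
Those smaller than 19: 10, 1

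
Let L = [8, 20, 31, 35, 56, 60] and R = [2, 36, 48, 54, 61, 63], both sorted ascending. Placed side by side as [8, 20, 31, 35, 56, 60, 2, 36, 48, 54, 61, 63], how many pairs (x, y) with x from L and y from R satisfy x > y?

12

For each element r of the right run, count left-run elements greater than r:
r = 2: 8, 20, 31, 35, 56, 60 → 6
r = 36: 56, 60 → 2
r = 48: 56, 60 → 2
r = 54: 56, 60 → 2
r = 61: none → 0
r = 63: none → 0
Cross-inversions: 6 + 2 + 2 + 2 + 0 + 0 = 12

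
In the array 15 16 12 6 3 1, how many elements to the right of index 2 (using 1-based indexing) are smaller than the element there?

4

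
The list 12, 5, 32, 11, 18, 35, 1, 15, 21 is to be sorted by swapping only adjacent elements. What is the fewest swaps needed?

Adjacent swaps: 15

The minimum number of adjacent swaps to sort an array equals its inversion count, since every such swap removes exactly one inversion.
Count inversions — for each element, later elements that are smaller:
12: 5, 11, 1 → 3
5: 1 → 1
32: 11, 18, 1, 15, 21 → 5
11: 1 → 1
18: 1, 15 → 2
35: 1, 15, 21 → 3
1: none → 0
15: none → 0
21: none → 0
Total inversions: 3 + 1 + 5 + 1 + 2 + 3 + 0 + 0 + 0 = 15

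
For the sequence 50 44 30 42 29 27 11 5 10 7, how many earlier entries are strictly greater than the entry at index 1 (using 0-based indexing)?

The element at index 1 is 44.
Elements before it: 50
Those larger than 44: 50

1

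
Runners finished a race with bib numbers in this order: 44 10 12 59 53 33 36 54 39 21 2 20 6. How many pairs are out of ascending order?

Count, for each position, how many later elements it exceeds:
44: 9
10: 2
12: 2
59: 9
53: 7
33: 4
36: 4
54: 5
39: 4
21: 3
2: 0
20: 1
6: 0
Sum: 9 + 2 + 2 + 9 + 7 + 4 + 4 + 5 + 4 + 3 + 0 + 1 + 0 = 50

50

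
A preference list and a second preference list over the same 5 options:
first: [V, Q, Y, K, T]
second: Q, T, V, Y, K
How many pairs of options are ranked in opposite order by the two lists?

Assign each item its position (1..5) in the first ordering, then rewrite the second ordering as that position sequence:
positions: V→1, Q→2, Y→3, K→4, T→5
second ordering as positions: [2, 5, 1, 3, 4]
Discordant pairs = inversions in this position sequence.
2: 1 → 1
5: 1, 3, 4 → 3
1: 0
3: 0
4: 0
Total: 1 + 3 + 0 + 0 + 0 = 4

4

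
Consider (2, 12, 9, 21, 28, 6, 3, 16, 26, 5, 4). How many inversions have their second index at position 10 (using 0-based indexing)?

8

The element at index 10 is 4.
Elements before it: 2, 12, 9, 21, 28, 6, 3, 16, 26, 5
Those larger than 4: 12, 9, 21, 28, 6, 16, 26, 5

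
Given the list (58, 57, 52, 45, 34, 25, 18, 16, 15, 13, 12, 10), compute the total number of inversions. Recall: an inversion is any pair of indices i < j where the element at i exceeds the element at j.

66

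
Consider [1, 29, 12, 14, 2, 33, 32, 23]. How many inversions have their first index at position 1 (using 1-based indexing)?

0

The element at index 1 is 1.
Elements after it: 29, 12, 14, 2, 33, 32, 23
None of them are smaller than 1.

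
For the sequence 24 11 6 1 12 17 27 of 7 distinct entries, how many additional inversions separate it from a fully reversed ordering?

Maximum inversions for 7 distinct elements is C(7, 2) = 7·6/2 = 21.
Current inversions — for each element, count later smaller elements:
24: 5
11: 2
6: 1
1: 0
12: 0
17: 0
27: 0
Current total: 5 + 2 + 1 + 0 + 0 + 0 + 0 = 8
Shortfall: 21 − 8 = 13

13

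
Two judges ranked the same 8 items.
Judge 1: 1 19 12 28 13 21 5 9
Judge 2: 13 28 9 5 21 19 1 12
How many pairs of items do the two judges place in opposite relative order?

Assign each item its position (1..8) in the first ordering, then rewrite the second ordering as that position sequence:
positions: 1→1, 19→2, 12→3, 28→4, 13→5, 21→6, 5→7, 9→8
second ordering as positions: [5, 4, 8, 7, 6, 2, 1, 3]
Discordant pairs = inversions in this position sequence.
5: 4, 2, 1, 3 → 4
4: 2, 1, 3 → 3
8: 7, 6, 2, 1, 3 → 5
7: 6, 2, 1, 3 → 4
6: 2, 1, 3 → 3
2: 1 → 1
1: 0
3: 0
Total: 4 + 3 + 5 + 4 + 3 + 1 + 0 + 0 = 20

20 discordant pairs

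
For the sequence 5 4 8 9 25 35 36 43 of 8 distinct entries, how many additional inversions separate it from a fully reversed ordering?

27

Maximum inversions for 8 distinct elements is C(8, 2) = 8·7/2 = 28.
Current inversions — for each element, count later smaller elements:
5: 1
4: 0
8: 0
9: 0
25: 0
35: 0
36: 0
43: 0
Current total: 1 + 0 + 0 + 0 + 0 + 0 + 0 + 0 = 1
Shortfall: 28 − 1 = 27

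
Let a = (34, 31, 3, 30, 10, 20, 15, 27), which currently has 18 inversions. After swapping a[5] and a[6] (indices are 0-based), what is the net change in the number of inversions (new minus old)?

-1

Positions 5 and 6 hold 20 and 15; after swapping, the array is [34, 31, 3, 30, 10, 15, 20, 27].
Count, for each position, how many later elements it exceeds:
34: 7
31: 6
3: 0
30: 4
10: 0
15: 0
20: 0
27: 0
Sum: 7 + 6 + 0 + 4 + 0 + 0 + 0 + 0 = 17
Change: 17 − 18 = -1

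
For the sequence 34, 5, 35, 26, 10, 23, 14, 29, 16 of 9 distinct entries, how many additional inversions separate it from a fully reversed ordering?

16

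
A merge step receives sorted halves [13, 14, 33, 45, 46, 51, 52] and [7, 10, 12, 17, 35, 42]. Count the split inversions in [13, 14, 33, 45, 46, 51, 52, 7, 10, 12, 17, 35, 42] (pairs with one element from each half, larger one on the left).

Count, for every r in R, how many entries of L exceed r:
r = 7: 13, 14, 33, 45, 46, 51, 52 → 7
r = 10: 13, 14, 33, 45, 46, 51, 52 → 7
r = 12: 13, 14, 33, 45, 46, 51, 52 → 7
r = 17: 33, 45, 46, 51, 52 → 5
r = 35: 45, 46, 51, 52 → 4
r = 42: 45, 46, 51, 52 → 4
Cross-inversions: 7 + 7 + 7 + 5 + 4 + 4 = 34

34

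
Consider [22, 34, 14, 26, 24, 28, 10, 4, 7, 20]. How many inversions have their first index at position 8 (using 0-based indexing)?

0

The element at index 8 is 7.
Elements after it: 20
None of them are smaller than 7.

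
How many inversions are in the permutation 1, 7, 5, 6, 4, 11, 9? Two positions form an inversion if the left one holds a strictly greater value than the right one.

Count, for each position, how many later elements it exceeds:
1 → none → 0
7 → 5, 6, 4 → 3
5 → 4 → 1
6 → 4 → 1
4 → none → 0
11 → 9 → 1
9 → none → 0
Sum: 0 + 3 + 1 + 1 + 0 + 1 + 0 = 6

6 out-of-order pairs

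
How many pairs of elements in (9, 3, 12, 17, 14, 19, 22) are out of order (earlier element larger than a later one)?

2

Inversion pairs (indices are 1-based):
(1,2): 9 > 3
(4,5): 17 > 14
That's 2 pairs.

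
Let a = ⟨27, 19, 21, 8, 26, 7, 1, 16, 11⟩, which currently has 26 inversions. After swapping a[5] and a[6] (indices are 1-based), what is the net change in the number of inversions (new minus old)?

Positions 5 and 6 hold 26 and 7; after swapping, the array is [27, 19, 21, 8, 7, 26, 1, 16, 11].
Sweep left to right; for each value list the smaller values that follow it:
27 → 19, 21, 8, 7, 26, 1, 16, 11 → 8
19 → 8, 7, 1, 16, 11 → 5
21 → 8, 7, 1, 16, 11 → 5
8 → 7, 1 → 2
7 → 1 → 1
26 → 1, 16, 11 → 3
1 → none → 0
16 → 11 → 1
11 → none → 0
Sum: 8 + 5 + 5 + 2 + 1 + 3 + 0 + 1 + 0 = 25
Change: 25 − 26 = -1

-1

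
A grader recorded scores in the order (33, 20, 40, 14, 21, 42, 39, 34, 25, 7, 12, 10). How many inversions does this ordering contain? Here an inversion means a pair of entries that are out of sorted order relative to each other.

44 inversions

Sweep left to right; for each value list the smaller values that follow it:
33 → 20, 14, 21, 25, 7, 12, 10 → 7
20 → 14, 7, 12, 10 → 4
40 → 14, 21, 39, 34, 25, 7, 12, 10 → 8
14 → 7, 12, 10 → 3
21 → 7, 12, 10 → 3
42 → 39, 34, 25, 7, 12, 10 → 6
39 → 34, 25, 7, 12, 10 → 5
34 → 25, 7, 12, 10 → 4
25 → 7, 12, 10 → 3
7 → none → 0
12 → 10 → 1
10 → none → 0
Sum: 7 + 4 + 8 + 3 + 3 + 6 + 5 + 4 + 3 + 0 + 1 + 0 = 44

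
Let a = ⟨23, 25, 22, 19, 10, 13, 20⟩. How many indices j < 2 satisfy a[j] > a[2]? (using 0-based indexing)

The element at index 2 is 22.
Elements before it: 23, 25
Those larger than 22: 23, 25

2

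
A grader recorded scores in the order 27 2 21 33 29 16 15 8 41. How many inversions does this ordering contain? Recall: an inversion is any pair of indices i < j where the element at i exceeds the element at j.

18 inversions

Count, for each position, how many later elements it exceeds:
27 → 2, 21, 16, 15, 8 → 5
2 → none → 0
21 → 16, 15, 8 → 3
33 → 29, 16, 15, 8 → 4
29 → 16, 15, 8 → 3
16 → 15, 8 → 2
15 → 8 → 1
8 → none → 0
41 → none → 0
Sum: 5 + 0 + 3 + 4 + 3 + 2 + 1 + 0 + 0 = 18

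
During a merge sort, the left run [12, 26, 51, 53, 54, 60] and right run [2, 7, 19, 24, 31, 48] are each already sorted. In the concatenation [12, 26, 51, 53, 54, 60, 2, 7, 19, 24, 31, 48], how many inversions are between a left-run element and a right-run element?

30 split inversions

Take each right-half value and tally the left-half values above it:
r = 2: 12, 26, 51, 53, 54, 60 → 6
r = 7: 12, 26, 51, 53, 54, 60 → 6
r = 19: 26, 51, 53, 54, 60 → 5
r = 24: 26, 51, 53, 54, 60 → 5
r = 31: 51, 53, 54, 60 → 4
r = 48: 51, 53, 54, 60 → 4
Cross-inversions: 6 + 6 + 5 + 5 + 4 + 4 = 30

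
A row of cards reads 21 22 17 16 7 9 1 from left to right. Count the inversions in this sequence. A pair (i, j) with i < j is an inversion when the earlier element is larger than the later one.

Sweep left to right; for each value list the smaller values that follow it:
21: 5
22: 5
17: 4
16: 3
7: 1
9: 1
1: 0
Sum: 5 + 5 + 4 + 3 + 1 + 1 + 0 = 19

There are 19 inversions.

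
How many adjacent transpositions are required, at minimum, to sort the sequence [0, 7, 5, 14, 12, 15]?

2 adjacent swaps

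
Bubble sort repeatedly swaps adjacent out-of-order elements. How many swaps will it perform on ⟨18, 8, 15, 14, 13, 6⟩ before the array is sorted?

Minimum adjacent swaps = number of inversions (each swap of adjacent out-of-order elements removes one inversion and no swap can remove more).
Count inversions — for each element, later elements that are smaller:
18: 8, 15, 14, 13, 6 → 5
8: 6 → 1
15: 14, 13, 6 → 3
14: 13, 6 → 2
13: 6 → 1
6: none → 0
Total inversions: 5 + 1 + 3 + 2 + 1 + 0 = 12

12 swaps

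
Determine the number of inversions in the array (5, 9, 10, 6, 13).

Out-of-order index pairs (0-indexed):
(1,3): 9 > 6
(2,3): 10 > 6
That's 2 pairs.

There are 2 inversions.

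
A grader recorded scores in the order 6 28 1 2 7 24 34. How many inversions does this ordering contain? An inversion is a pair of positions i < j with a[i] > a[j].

For each element, count later entries that are smaller:
6: 2
28: 4
1: 0
2: 0
7: 0
24: 0
34: 0
Sum: 2 + 4 + 0 + 0 + 0 + 0 + 0 = 6

6 inversions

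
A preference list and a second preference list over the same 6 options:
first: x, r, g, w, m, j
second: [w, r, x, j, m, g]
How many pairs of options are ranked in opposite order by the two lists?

Assign each item its position (1..6) in the first ordering, then rewrite the second ordering as that position sequence:
positions: x→1, r→2, g→3, w→4, m→5, j→6
second ordering as positions: [4, 2, 1, 6, 5, 3]
Discordant pairs = inversions in this position sequence.
4: 2, 1, 3 → 3
2: 1 → 1
1: 0
6: 5, 3 → 2
5: 3 → 1
3: 0
Total: 3 + 1 + 0 + 2 + 1 + 0 = 7

7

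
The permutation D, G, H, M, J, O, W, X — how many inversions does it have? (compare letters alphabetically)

1

Element-by-element contributions:
D → none → 0
G → none → 0
H → none → 0
M → J → 1
J → none → 0
O → none → 0
W → none → 0
X → none → 0
Sum: 0 + 0 + 0 + 1 + 0 + 0 + 0 + 0 = 1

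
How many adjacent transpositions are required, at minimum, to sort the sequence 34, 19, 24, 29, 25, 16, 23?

Each adjacent swap fixes exactly one inversion, so the minimum swap count equals the number of inversions.
Count inversions — for each element, later elements that are smaller:
34: 19, 24, 29, 25, 16, 23 → 6
19: 16 → 1
24: 16, 23 → 2
29: 25, 16, 23 → 3
25: 16, 23 → 2
16: none → 0
23: none → 0
Total inversions: 6 + 1 + 2 + 3 + 2 + 0 + 0 = 14

14 adjacent swaps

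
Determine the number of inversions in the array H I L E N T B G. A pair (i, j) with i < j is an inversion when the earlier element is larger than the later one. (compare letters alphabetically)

14 out-of-order pairs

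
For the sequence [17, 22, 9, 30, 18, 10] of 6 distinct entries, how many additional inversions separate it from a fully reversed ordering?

7 inversions short

Maximum inversions for 6 distinct elements is C(6, 2) = 6·5/2 = 15.
Current inversions — for each element, count later smaller elements:
17: 2
22: 3
9: 0
30: 2
18: 1
10: 0
Current total: 2 + 3 + 0 + 2 + 1 + 0 = 8
Shortfall: 15 − 8 = 7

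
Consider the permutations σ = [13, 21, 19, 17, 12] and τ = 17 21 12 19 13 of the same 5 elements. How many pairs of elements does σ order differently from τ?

7

Assign each item its position (1..5) in the first ordering, then rewrite the second ordering as that position sequence:
positions: 13→1, 21→2, 19→3, 17→4, 12→5
second ordering as positions: [4, 2, 5, 3, 1]
Discordant pairs = inversions in this position sequence.
4: 2, 3, 1 → 3
2: 1 → 1
5: 3, 1 → 2
3: 1 → 1
1: 0
Total: 3 + 1 + 2 + 1 + 0 = 7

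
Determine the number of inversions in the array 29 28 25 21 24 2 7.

19

Sweep left to right; for each value list the smaller values that follow it:
29: 6
28: 5
25: 4
21: 2
24: 2
2: 0
7: 0
Sum: 6 + 5 + 4 + 2 + 2 + 0 + 0 = 19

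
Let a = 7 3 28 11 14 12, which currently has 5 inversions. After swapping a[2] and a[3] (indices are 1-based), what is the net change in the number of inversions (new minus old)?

Positions 2 and 3 hold 3 and 28; after swapping, the array is [7, 28, 3, 11, 14, 12].
Sweep left to right; for each value list the smaller values that follow it:
7 → 3 → 1
28 → 3, 11, 14, 12 → 4
3 → none → 0
11 → none → 0
14 → 12 → 1
12 → none → 0
Sum: 1 + 4 + 0 + 0 + 1 + 0 = 6
Change: 6 − 5 = +1

+1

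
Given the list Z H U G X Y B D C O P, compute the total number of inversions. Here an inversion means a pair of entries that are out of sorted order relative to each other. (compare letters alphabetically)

Sweep left to right; for each value list the smaller values that follow it:
Z → H, U, G, X, Y, B, D, C, O, P → 10
H → G, B, D, C → 4
U → G, B, D, C, O, P → 6
G → B, D, C → 3
X → B, D, C, O, P → 5
Y → B, D, C, O, P → 5
B → none → 0
D → C → 1
C → none → 0
O → none → 0
P → none → 0
Sum: 10 + 4 + 6 + 3 + 5 + 5 + 0 + 1 + 0 + 0 + 0 = 34

34 inversions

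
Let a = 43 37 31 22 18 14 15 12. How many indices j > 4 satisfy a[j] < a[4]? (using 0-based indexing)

The element at index 4 is 18.
Elements after it: 14, 15, 12
Those smaller than 18: 14, 15, 12

3 such elements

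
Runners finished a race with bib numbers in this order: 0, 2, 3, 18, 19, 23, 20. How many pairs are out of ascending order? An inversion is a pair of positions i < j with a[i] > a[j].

Listing every pair i<j with a[i]>a[j] (using 1-based positions):
(6,7): 23 > 20
That's 1 pair.

1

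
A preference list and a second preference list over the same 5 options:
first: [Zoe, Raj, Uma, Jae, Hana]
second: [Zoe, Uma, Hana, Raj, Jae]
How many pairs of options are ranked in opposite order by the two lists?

3

Assign each item its position (1..5) in the first ordering, then rewrite the second ordering as that position sequence:
positions: Zoe→1, Raj→2, Uma→3, Jae→4, Hana→5
second ordering as positions: [1, 3, 5, 2, 4]
Discordant pairs = inversions in this position sequence.
1: 0
3: 2 → 1
5: 2, 4 → 2
2: 0
4: 0
Total: 0 + 1 + 2 + 0 + 0 = 3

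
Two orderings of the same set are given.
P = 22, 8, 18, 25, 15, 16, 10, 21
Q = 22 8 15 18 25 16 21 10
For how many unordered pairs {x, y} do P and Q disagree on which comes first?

Assign each item its position (1..8) in the first ordering, then rewrite the second ordering as that position sequence:
positions: 22→1, 8→2, 18→3, 25→4, 15→5, 16→6, 10→7, 21→8
second ordering as positions: [1, 2, 5, 3, 4, 6, 8, 7]
Discordant pairs = inversions in this position sequence.
1: 0
2: 0
5: 3, 4 → 2
3: 0
4: 0
6: 0
8: 7 → 1
7: 0
Total: 0 + 0 + 2 + 0 + 0 + 0 + 1 + 0 = 3

3 disagreeing pairs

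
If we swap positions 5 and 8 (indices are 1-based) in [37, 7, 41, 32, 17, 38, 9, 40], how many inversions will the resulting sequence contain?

Positions 5 and 8 hold 17 and 40; after swapping, the array is [37, 7, 41, 32, 40, 38, 9, 17].
Element-by-element contributions:
37 → 7, 32, 9, 17 → 4
7 → none → 0
41 → 32, 40, 38, 9, 17 → 5
32 → 9, 17 → 2
40 → 38, 9, 17 → 3
38 → 9, 17 → 2
9 → none → 0
17 → none → 0
Sum: 4 + 0 + 5 + 2 + 3 + 2 + 0 + 0 = 16

Inversions: 16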